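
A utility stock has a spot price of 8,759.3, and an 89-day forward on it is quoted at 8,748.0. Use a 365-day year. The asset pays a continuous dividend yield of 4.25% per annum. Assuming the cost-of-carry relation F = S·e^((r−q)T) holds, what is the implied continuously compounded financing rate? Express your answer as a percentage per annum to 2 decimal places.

3.72%

From F = S·e^((r−q)T): (r − q) = ln(F/S)/T
ln(8748.0/8759.3) = ln(0.998710) = -0.001291
(r − q) = -0.001291 / (89/365) = -0.005295
r = ln(F/S)/T + q = -0.005295 + 0.0425 = 0.037205
r = 3.72%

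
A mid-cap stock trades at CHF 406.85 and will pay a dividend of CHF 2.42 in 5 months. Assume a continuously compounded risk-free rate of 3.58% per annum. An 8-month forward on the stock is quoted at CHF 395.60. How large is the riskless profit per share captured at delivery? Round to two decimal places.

PV(dividends) I = 2.42·e^(−0.0358·5/12) = 2.3842
Fair forward F* = (S − I)·e^(rT) = (406.85 − 2.3842)·e^0.023867 = 404.4658 × 1.024154 = 414.2353
Market CHF 395.60 < fair 414.2353: forward underpriced → reverse cash-and-carry (short the stock, invest proceeds at r, pay the dividends, go long the forward).
Profit at T = |F_mkt − F*| = |395.60 − 414.2353| = CHF 18.64 per share

CHF 18.64 per share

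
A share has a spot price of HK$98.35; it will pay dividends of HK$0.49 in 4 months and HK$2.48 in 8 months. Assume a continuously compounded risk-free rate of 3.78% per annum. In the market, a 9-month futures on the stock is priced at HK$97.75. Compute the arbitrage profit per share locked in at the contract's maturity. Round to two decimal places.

PV(dividends) I = 0.49·e^(−0.0378·4/12) + 2.48·e^(−0.0378·8/12) = 2.9021
Fair futures F* = (S − I)·e^(rT) = (98.35 − 2.9021)·e^0.028350 = 95.4479 × 1.028756 = 98.1926
Market HK$97.75 < fair 98.1926: forward underpriced → reverse cash-and-carry (short the stock, invest proceeds at r, pay the dividends, go long the forward).
Profit at T = |F_mkt − F*| = |97.75 − 98.1926| = HK$0.44 per share

HK$0.44 per share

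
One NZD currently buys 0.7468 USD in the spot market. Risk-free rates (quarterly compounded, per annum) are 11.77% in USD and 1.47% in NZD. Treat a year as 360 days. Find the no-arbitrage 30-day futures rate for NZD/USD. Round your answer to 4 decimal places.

By covered interest parity, F = S · (1+r_USD/4)^(4T) / (1+r_NZD/4)^(4T)
= 0.7468 × 1.009714 / 1.001224 = 0.7468 × 1.008480
F = 0.7531 USD per NZD

0.7531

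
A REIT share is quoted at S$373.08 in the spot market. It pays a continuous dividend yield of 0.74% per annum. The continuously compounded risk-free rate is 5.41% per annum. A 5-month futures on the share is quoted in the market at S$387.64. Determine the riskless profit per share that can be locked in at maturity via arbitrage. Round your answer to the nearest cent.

Fair futures: F* = S·e^(carry·T), with carry = (r − q) = 0.0541 − 0.0074 = 0.0467
F* = 373.08 · e^(0.0467 × 5/12) = 373.08 · e^0.019458 = 373.08 × 1.019649 = S$380.4106
Market S$387.64 > fair S$380.4106: forward overpriced → cash-and-carry (buy spot, short the forward).
At maturity, profit = |F_mkt − F*| = |387.64 − 380.4106| = S$7.23 per share

S$7.23 per share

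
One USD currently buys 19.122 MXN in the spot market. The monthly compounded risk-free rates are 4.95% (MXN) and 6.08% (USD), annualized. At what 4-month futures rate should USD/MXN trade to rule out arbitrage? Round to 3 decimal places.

By covered interest parity, F = S · (1+r_MXN/12)^(12T) / (1+r_USD/12)^(12T)
= 19.122 × 1.016602 / 1.020421 = 19.122 × 0.996257
F = 19.050 MXN per USD

19.050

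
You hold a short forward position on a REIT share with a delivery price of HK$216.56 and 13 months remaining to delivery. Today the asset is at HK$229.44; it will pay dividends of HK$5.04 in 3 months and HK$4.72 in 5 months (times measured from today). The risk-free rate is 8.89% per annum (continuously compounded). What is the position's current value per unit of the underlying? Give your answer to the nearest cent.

PV(remaining dividends) I = 5.04·e^(−0.0889·3/12) + 4.72·e^(−0.0889·5/12) = 9.4776
Current forward F = (S − I)·e^(rT) = (229.44 − 9.4776)·e^(0.0889·13/12) = 219.9624 × 1.101099 = 242.2004
Value (long) = (F − K)·e^(−rT) = (242.2004 − 216.56) × 0.908184 = 23.2862
Short position value = −(long value) = -HK$23.29

-HK$23.29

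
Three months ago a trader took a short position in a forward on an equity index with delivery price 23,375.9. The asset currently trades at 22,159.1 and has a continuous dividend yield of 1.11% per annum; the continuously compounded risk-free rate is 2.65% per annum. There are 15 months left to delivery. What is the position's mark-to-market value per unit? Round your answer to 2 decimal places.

760.49

Current fair forward for the remaining 15 months: F = S·e^((r − q)·T), (r − q) = 0.0265 − 0.0111 = 0.0154
F = 22159.1 · e^(0.0154 × 15/12) = 22159.1 × 1.01943648 = 22589.7949
Value of long forward = (F − K)·e^(−rT) = (22589.7949 − 23375.9) · e^(−0.0265·15/12)
= -786.1051 × 0.96741762 = -760.49
Short position value = −(long value) = 760.49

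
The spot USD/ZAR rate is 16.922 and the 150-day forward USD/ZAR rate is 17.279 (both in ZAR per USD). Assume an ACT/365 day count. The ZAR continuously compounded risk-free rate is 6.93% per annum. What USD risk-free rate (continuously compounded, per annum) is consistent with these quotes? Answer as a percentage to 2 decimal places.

F = S·e^((r_ZAR − r_USD)T) ⇒ r_USD = r_ZAR − ln(F/S)/T
ln(17.279/16.922) = 0.020877; /(150/365) = 0.050801
r_USD = 0.0693 − 0.050801 = 0.018499
r_USD = 1.85%

1.85%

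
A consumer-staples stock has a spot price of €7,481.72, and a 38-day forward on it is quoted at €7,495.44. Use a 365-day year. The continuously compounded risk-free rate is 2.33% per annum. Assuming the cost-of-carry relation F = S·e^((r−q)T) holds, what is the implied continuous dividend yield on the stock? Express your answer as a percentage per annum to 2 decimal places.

0.57%

From F = S·e^((r−q)T): (r − q) = ln(F/S)/T
ln(7495.44/7481.72) = ln(1.001834) = 0.001832
(r − q) = 0.001832 / (38/365) = 0.017597
q = r − ln(F/S)/T = 0.0233 − 0.017597 = 0.005703
q = 0.57%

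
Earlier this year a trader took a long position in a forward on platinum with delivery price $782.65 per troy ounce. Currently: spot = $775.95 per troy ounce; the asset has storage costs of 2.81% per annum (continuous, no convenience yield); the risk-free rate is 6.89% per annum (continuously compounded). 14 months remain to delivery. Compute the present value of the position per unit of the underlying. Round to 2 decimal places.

$79.61 per troy ounce

Current fair forward for the remaining 14 months: F = S·e^((r + u)·T), (r + u) = 0.0689 + 0.0281 = 0.0970
F = 775.95 · e^(0.0970 × 14/12) = 775.95 × 1.119819 = 868.9236
Value of long forward = (F − K)·e^(−rT) = (868.9236 − 782.65) · e^(−0.0689·14/12)
= 86.2736 × 0.922763 = 79.61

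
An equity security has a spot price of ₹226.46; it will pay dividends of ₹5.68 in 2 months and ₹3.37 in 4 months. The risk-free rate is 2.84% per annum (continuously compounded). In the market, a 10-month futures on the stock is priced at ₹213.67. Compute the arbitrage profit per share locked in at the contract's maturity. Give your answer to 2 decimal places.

PV(dividends) I = 5.68·e^(−0.0284·2/12) + 3.37·e^(−0.0284·4/12) = 8.9914
Fair futures F* = (S − I)·e^(rT) = (226.46 − 8.9914)·e^0.023667 = 217.4686 × 1.023949 = 222.6768
Market ₹213.67 < fair 222.6768: forward underpriced → reverse cash-and-carry (short the stock, invest proceeds at r, pay the dividends, go long the forward).
Profit at T = |F_mkt − F*| = |213.67 − 222.6768| = ₹9.01 per share

₹9.01 per share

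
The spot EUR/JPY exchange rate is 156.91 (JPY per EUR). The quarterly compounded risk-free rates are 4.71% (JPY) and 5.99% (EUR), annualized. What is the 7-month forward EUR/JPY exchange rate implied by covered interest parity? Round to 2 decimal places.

By covered interest parity, F = S · (1+r_JPY/4)^(4T) / (1+r_EUR/4)^(4T)
= 156.91 × 1.027691 / 1.035291 = 156.91 × 0.992659
F = 155.76 JPY per EUR

155.76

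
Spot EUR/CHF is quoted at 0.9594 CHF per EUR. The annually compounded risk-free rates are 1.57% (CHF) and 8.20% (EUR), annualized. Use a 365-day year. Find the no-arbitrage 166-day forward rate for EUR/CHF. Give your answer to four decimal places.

By covered interest parity, F = S · (1+r_CHF)^T / (1+r_EUR)^T
= 0.9594 × 1.007110 / 1.036493 = 0.9594 × 0.971652
F = 0.9322 CHF per EUR

0.9322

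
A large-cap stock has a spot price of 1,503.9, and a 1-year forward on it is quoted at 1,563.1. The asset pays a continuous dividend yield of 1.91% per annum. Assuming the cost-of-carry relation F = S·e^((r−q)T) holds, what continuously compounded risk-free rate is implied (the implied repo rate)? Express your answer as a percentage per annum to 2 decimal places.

5.77%

From F = S·e^((r−q)T): (r − q) = ln(F/S)/T
ln(1563.1/1503.9) = ln(1.039364) = 0.038609
(r − q) = 0.038609 / (1) = 0.038609
r = ln(F/S)/T + q = 0.038609 + 0.0191 = 0.057709
r = 5.77%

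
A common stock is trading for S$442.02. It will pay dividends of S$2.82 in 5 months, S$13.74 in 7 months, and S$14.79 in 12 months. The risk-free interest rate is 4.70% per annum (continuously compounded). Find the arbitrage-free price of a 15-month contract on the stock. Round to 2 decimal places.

S$436.69

PV(dividends) I = 2.82·e^(−0.0470·5/12) + 13.74·e^(−0.0470·7/12) + 14.79·e^(−0.0470·12/12)
I = 2.7653 + 13.3684 + 14.1110 = 30.2447
F = (S − I)·e^(rT) = (442.02 − 30.2447) · e^(0.0470·15/12)
= 411.7753 · e^0.058750 = 411.7753 × 1.060510 = S$436.69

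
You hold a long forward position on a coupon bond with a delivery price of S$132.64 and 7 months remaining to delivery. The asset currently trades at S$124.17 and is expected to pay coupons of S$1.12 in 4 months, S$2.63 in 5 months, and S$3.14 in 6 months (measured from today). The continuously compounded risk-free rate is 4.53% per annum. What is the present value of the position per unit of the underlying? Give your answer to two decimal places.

PV(remaining coupons) I = 1.12·e^(−0.0453·4/12) + 2.63·e^(−0.0453·5/12) + 3.14·e^(−0.0453·6/12) = 6.7537
Current forward F = (S − I)·e^(rT) = (124.17 − 6.7537)·e^(0.0453·7/12) = 117.4163 × 1.026777 = 120.5604
Value (long) = (F − K)·e^(−rT) = (120.5604 − 132.64) × 0.973921 = -11.7646
Value = -S$11.76

-S$11.76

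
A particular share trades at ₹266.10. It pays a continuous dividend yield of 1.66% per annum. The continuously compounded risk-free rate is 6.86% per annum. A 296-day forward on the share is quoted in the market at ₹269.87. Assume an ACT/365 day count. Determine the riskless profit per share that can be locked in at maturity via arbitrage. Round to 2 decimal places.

Fair forward: F* = S·e^(carry·T), with carry = (r − q) = 0.0686 − 0.0166 = 0.0520
F* = 266.10 · e^(0.0520 × 296/365) = 266.10 · e^0.042170 = 266.10 × 1.043072 = ₹277.5615
Market ₹269.87 < fair ₹277.5615: forward underpriced → reverse cash-and-carry (short spot, go long the forward).
At maturity, profit = |F_mkt − F*| = |269.87 − 277.5615| = ₹7.69 per share

₹7.69 per share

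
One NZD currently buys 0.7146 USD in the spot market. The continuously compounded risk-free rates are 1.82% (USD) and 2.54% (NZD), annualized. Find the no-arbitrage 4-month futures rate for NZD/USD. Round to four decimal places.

F = S·e^((r_USD − r_NZD)T) = 0.7146 · e^((0.0182 − 0.0254) × 4/12)
= 0.7146 · e^-0.002400 = 0.7146 × 0.997603
F = 0.7129 USD per NZD

0.7129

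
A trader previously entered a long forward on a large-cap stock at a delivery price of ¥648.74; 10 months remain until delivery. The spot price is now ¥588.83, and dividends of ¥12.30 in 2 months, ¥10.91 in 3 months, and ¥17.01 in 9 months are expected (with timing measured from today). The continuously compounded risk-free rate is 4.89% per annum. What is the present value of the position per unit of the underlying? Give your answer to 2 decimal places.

-¥73.38

PV(remaining dividends) I = 12.30·e^(−0.0489·2/12) + 10.91·e^(−0.0489·3/12) + 17.01·e^(−0.0489·9/12) = 39.3751
Current forward F = (S − I)·e^(rT) = (588.83 − 39.3751)·e^(0.0489·10/12) = 549.4549 × 1.041592 = 572.3078
Value (long) = (F − K)·e^(−rT) = (572.3078 − 648.74) × 0.960069 = -73.3802
Value = -¥73.38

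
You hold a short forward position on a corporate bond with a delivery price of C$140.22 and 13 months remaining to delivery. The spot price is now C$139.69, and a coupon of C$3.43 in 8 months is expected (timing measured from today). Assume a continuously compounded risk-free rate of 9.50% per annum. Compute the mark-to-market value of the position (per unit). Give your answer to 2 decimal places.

PV(remaining coupons) I = 3.43·e^(−0.0950·8/12) = 3.2195
Current forward F = (S − I)·e^(rT) = (139.69 − 3.2195)·e^(0.0950·13/12) = 136.4705 × 1.108399 = 151.2638
Value (long) = (F − K)·e^(−rT) = (151.2638 − 140.22) × 0.902202 = 9.9637
Short position value = −(long value) = -C$9.96

-C$9.96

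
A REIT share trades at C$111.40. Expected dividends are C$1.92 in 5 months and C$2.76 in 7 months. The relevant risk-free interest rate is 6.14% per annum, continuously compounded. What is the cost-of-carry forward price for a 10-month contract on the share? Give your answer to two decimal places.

C$112.48

PV(dividends) I = 1.92·e^(−0.0614·5/12) + 2.76·e^(−0.0614·7/12)
I = 1.8715 + 2.6629 = 4.5344
F = (S − I)·e^(rT) = (111.40 − 4.5344) · e^(0.0614·10/12)
= 106.8656 · e^0.051167 = 106.8656 × 1.052499 = C$112.48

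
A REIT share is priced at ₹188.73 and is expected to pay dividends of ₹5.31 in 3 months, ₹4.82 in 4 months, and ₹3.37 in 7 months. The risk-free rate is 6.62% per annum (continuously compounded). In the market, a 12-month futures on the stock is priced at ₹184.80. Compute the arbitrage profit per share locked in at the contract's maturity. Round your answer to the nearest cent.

PV(dividends) I = 5.31·e^(−0.0662·3/12) + 4.82·e^(−0.0662·4/12) + 3.37·e^(−0.0662·7/12) = 13.1800
Fair futures F* = (S − I)·e^(rT) = (188.73 − 13.1800)·e^0.066200 = 175.5500 × 1.068440 = 187.5646
Market ₹184.80 < fair 187.5646: forward underpriced → reverse cash-and-carry (short the stock, invest proceeds at r, pay the dividends, go long the forward).
Profit at T = |F_mkt − F*| = |184.80 − 187.5646| = ₹2.76 per share

₹2.76 per share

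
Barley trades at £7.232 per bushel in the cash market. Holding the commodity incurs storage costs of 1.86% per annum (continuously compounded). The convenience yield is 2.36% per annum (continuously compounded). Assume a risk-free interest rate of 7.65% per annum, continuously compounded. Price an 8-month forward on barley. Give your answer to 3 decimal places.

Net carry = r + u − y = 0.0765 + 0.0186 − 0.0236 = 0.0715
F = S·e^((r+u−y)T) = 7.232 · e^(0.0715 × 8/12) = 7.232 · e^0.047667
= 7.232 × 1.048821 = £7.585 per bushel

£7.585 per bushel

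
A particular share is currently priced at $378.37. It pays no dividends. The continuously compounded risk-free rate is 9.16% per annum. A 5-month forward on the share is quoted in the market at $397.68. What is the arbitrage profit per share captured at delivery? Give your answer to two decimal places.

Fair forward: F* = S·e^(carry·T), with carry = r = 0.0916
F* = 378.37 · e^(0.0916 × 5/12) = 378.37 · e^0.038167 = 378.37 × 1.038905 = $393.0905
Market $397.68 > fair $393.0905: forward overpriced → cash-and-carry (buy spot, short the forward).
At maturity, profit = |F_mkt − F*| = |397.68 − 393.0905| = $4.59 per share

$4.59 per share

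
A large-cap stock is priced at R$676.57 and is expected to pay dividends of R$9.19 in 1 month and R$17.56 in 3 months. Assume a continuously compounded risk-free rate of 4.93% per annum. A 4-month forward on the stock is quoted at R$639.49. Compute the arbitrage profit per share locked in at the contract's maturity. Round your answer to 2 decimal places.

R$21.35 per share

PV(dividends) I = 9.19·e^(−0.0493·1/12) + 17.56·e^(−0.0493·3/12) = 26.4972
Fair forward F* = (S − I)·e^(rT) = (676.57 − 26.4972)·e^0.016433 = 650.0728 × 1.016569 = 660.8439
Market R$639.49 < fair 660.8439: forward underpriced → reverse cash-and-carry (short the stock, invest proceeds at r, pay the dividends, go long the forward).
Profit at T = |F_mkt − F*| = |639.49 − 660.8439| = R$21.35 per share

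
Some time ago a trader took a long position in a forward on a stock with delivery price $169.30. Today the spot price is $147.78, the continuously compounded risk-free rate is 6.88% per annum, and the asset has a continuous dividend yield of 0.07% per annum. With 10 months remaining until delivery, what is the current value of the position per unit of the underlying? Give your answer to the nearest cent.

Current fair forward for the remaining 10 months: F = S·e^((r − q)·T), (r − q) = 0.0688 − 0.0007 = 0.0681
F = 147.78 · e^(0.0681 × 10/12) = 147.78 × 1.058391 = 156.4090
Value of long forward = (F − K)·e^(−rT) = (156.4090 − 169.30) · e^(−0.0688·10/12)
= -12.8910 × 0.944279 = -12.17

-$12.17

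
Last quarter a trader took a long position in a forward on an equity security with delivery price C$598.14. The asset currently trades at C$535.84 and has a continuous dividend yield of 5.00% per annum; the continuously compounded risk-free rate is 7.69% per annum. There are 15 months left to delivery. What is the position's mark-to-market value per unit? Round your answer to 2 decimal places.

-C$39.95

Current fair forward for the remaining 15 months: F = S·e^((r − q)·T), (r − q) = 0.0769 − 0.0500 = 0.0269
F = 535.84 · e^(0.0269 × 15/12) = 535.84 × 1.034197 = 554.1641
Value of long forward = (F − K)·e^(−rT) = (554.1641 − 598.14) · e^(−0.0769·15/12)
= -43.9759 × 0.908350 = -39.95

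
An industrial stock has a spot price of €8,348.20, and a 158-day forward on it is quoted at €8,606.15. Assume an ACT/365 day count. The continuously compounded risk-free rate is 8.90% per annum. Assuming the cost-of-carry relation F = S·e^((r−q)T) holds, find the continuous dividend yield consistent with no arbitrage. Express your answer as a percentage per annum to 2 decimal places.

From F = S·e^((r−q)T): (r − q) = ln(F/S)/T
ln(8606.15/8348.20) = ln(1.030899) = 0.030431
(r − q) = 0.030431 / (158/365) = 0.070299
q = r − ln(F/S)/T = 0.0890 − 0.070299 = 0.018701
q = 1.87%

1.87%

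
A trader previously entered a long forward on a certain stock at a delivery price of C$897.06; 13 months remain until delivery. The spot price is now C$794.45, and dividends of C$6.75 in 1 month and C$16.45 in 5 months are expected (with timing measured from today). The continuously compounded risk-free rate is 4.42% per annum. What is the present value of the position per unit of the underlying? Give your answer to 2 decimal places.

-C$83.54

PV(remaining dividends) I = 6.75·e^(−0.0442·1/12) + 16.45·e^(−0.0442·5/12) = 22.8750
Current forward F = (S − I)·e^(rT) = (794.45 − 22.8750)·e^(0.0442·13/12) = 771.5750 × 1.049048 = 809.4192
Value (long) = (F − K)·e^(−rT) = (809.4192 − 897.06) × 0.953245 = -83.5432
Value = -C$83.54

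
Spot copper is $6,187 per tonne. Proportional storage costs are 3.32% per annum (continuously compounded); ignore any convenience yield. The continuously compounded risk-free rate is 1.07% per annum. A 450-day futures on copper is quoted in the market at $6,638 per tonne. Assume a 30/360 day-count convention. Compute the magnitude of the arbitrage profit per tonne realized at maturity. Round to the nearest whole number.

$102 per tonne

Fair futures: F* = S·e^(carry·T), with carry = (r + u) = 0.0107 + 0.0332 = 0.0439
F* = 6187 · e^(0.0439 × 450/360) = 6187 · e^0.054875 = 6187 × 1.056409 = $6536.0025
Market $6638 > fair $6536.0025: forward overpriced → cash-and-carry (buy spot, short the forward).
At maturity, profit = |F_mkt − F*| = |6638 − 6536.0025| = $102 per tonne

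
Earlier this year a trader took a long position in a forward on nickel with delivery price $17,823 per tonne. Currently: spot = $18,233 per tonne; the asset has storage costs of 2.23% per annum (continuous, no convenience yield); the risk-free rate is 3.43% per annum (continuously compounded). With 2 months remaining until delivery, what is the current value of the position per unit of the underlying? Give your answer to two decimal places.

$579.49 per tonne

Current fair forward for the remaining 2 months: F = S·e^((r + u)·T), (r + u) = 0.0343 + 0.0223 = 0.0566
F = 18233 · e^(0.0566 × 2/12) = 18233 × 1.00947797 = 18405.8118
Value of long forward = (F − K)·e^(−rT) = (18405.8118 − 17823) · e^(−0.0343·2/12)
= 582.8118 × 0.99429964 = 579.49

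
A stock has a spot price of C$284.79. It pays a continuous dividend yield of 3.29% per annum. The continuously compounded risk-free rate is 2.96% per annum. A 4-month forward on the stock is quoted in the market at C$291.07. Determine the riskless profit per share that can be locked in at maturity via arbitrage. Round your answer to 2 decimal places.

Fair forward: F* = S·e^(carry·T), with carry = (r − q) = 0.0296 − 0.0329 = -0.0033
F* = 284.79 · e^(-0.0033 × 4/12) = 284.79 · e^-0.001100 = 284.79 × 0.998901 = C$284.4770
Market C$291.07 > fair C$284.4770: forward overpriced → cash-and-carry (buy spot, short the forward).
At maturity, profit = |F_mkt − F*| = |291.07 − 284.4770| = C$6.59 per share

C$6.59 per share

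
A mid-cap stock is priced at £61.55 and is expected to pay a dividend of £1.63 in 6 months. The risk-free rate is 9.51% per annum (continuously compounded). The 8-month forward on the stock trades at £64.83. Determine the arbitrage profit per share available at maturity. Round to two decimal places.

£0.91 per share

PV(dividends) I = 1.63·e^(−0.0951·6/12) = 1.5543
Fair forward F* = (S − I)·e^(rT) = (61.55 − 1.5543)·e^0.063400 = 59.9957 × 1.065453 = 63.9226
Market £64.83 > fair 63.9226: forward overpriced → cash-and-carry (borrow at r, buy the stock and collect the dividends, short the forward).
Profit at T = |F_mkt − F*| = |64.83 − 63.9226| = £0.91 per share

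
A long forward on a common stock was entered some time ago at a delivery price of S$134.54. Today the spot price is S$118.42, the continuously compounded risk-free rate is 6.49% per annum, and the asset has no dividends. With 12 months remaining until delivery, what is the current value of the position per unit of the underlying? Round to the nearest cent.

Current fair forward for the remaining 12 months: F = S·e^(r·T), r = 0.0649
F = 118.42 · e^(0.0649 × 12/12) = 118.42 × 1.067052 = 126.3603
Value of long forward = (F − K)·e^(−rT) = (126.3603 − 134.54) · e^(−0.0649·12/12)
= -8.1797 × 0.937161 = -7.67

-S$7.67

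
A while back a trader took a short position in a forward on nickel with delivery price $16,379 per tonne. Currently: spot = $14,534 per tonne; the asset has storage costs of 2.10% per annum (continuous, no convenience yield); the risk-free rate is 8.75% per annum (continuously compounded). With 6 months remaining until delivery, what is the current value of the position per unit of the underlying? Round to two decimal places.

Current fair forward for the remaining 6 months: F = S·e^((r + u)·T), (r + u) = 0.0875 + 0.0210 = 0.1085
F = 14534 · e^(0.1085 × 6/12) = 14534 × 1.05574851 = 15344.2488
Value of long forward = (F − K)·e^(−rT) = (15344.2488 − 16379) · e^(−0.0875·6/12)
= -1034.7512 × 0.95719323 = -990.46
Short position value = −(long value) = $990.46

$990.46 per tonne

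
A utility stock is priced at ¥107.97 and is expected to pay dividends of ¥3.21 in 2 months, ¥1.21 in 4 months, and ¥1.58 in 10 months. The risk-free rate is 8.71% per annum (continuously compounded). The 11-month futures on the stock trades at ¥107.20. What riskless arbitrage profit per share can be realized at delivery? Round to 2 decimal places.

PV(dividends) I = 3.21·e^(−0.0871·2/12) + 1.21·e^(−0.0871·4/12) + 1.58·e^(−0.0871·10/12) = 5.8085
Fair futures F* = (S − I)·e^(rT) = (107.97 − 5.8085)·e^0.079842 = 102.1615 × 1.083116 = 110.6528
Market ¥107.20 < fair 110.6528: forward underpriced → reverse cash-and-carry (short the stock, invest proceeds at r, pay the dividends, go long the forward).
Profit at T = |F_mkt − F*| = |107.20 − 110.6528| = ¥3.45 per share

¥3.45 per share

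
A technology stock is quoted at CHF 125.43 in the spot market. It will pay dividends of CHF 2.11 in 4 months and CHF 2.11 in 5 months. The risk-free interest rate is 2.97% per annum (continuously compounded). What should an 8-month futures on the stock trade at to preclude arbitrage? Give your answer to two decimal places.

PV(dividends) I = 2.11·e^(−0.0297·4/12) + 2.11·e^(−0.0297·5/12)
I = 2.0892 + 2.0840 = 4.1732
F = (S − I)·e^(rT) = (125.43 − 4.1732) · e^(0.0297·8/12)
= 121.2568 · e^0.019800 = 121.2568 × 1.019997 = CHF 123.68

CHF 123.68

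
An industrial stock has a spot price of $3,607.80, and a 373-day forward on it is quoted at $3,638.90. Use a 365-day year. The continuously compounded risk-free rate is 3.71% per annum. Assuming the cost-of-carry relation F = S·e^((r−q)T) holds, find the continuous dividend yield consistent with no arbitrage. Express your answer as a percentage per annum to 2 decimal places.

2.87%

From F = S·e^((r−q)T): (r − q) = ln(F/S)/T
ln(3638.90/3607.80) = ln(1.008620) = 0.008583
(r − q) = 0.008583 / (373/365) = 0.008399
q = r − ln(F/S)/T = 0.0371 − 0.008399 = 0.028701
q = 2.87%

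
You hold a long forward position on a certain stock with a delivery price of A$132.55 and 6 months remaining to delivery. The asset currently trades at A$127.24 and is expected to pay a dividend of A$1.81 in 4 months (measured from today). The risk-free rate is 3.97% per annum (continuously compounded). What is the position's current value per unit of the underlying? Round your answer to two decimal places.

-A$4.49

PV(remaining dividends) I = 1.81·e^(−0.0397·4/12) = 1.7862
Current forward F = (S − I)·e^(rT) = (127.24 − 1.7862)·e^(0.0397·6/12) = 125.4538 × 1.020048 = 127.9689
Value (long) = (F − K)·e^(−rT) = (127.9689 − 132.55) × 0.980346 = -4.4911
Value = -A$4.49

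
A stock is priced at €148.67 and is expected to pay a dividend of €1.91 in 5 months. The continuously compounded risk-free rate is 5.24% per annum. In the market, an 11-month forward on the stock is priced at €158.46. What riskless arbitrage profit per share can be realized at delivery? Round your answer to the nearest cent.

€4.44 per share

PV(dividends) I = 1.91·e^(−0.0524·5/12) = 1.8688
Fair forward F* = (S − I)·e^(rT) = (148.67 − 1.8688)·e^0.048033 = 146.8012 × 1.049205 = 154.0246
Market €158.46 > fair 154.0246: forward overpriced → cash-and-carry (borrow at r, buy the stock and collect the dividends, short the forward).
Profit at T = |F_mkt − F*| = |158.46 − 154.0246| = €4.44 per share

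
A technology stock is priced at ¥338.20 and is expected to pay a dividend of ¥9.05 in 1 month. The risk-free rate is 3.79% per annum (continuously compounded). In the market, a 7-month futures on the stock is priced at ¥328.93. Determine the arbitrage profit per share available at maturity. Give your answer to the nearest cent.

¥7.61 per share

PV(dividends) I = 9.05·e^(−0.0379·1/12) = 9.0215
Fair futures F* = (S − I)·e^(rT) = (338.20 − 9.0215)·e^0.022108 = 329.1785 × 1.022354 = 336.5370
Market ¥328.93 < fair 336.5370: forward underpriced → reverse cash-and-carry (short the stock, invest proceeds at r, pay the dividends, go long the forward).
Profit at T = |F_mkt − F*| = |328.93 − 336.5370| = ¥7.61 per share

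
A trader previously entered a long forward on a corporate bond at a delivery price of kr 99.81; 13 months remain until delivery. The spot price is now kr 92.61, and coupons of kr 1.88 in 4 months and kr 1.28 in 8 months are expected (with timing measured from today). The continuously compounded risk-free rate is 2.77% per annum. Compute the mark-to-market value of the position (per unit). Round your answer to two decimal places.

PV(remaining coupons) I = 1.88·e^(−0.0277·4/12) + 1.28·e^(−0.0277·8/12) = 3.1193
Current forward F = (S − I)·e^(rT) = (92.61 − 3.1193)·e^(0.0277·13/12) = 89.4907 × 1.030463 = 92.2169
Value (long) = (F − K)·e^(−rT) = (92.2169 − 99.81) × 0.970437 = -7.3686
Value = -kr 7.37

-kr 7.37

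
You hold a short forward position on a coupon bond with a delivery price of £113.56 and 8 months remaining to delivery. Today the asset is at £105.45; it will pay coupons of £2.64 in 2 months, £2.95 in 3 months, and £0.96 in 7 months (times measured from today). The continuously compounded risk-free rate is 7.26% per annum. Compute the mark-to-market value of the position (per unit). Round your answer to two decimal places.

PV(remaining coupons) I = 2.64·e^(−0.0726·2/12) + 2.95·e^(−0.0726·3/12) + 0.96·e^(−0.0726·7/12) = 6.4254
Current forward F = (S − I)·e^(rT) = (105.45 − 6.4254)·e^(0.0726·8/12) = 99.0246 × 1.049590 = 103.9352
Value (long) = (F − K)·e^(−rT) = (103.9352 − 113.56) × 0.952753 = -9.1701
Short position value = −(long value) = £9.17

£9.17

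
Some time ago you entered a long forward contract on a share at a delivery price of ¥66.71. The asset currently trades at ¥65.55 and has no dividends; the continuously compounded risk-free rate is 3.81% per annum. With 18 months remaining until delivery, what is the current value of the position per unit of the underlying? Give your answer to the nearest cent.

¥2.55

Current fair forward for the remaining 18 months: F = S·e^(r·T), r = 0.0381
F = 65.55 · e^(0.0381 × 18/12) = 65.55 × 1.058815 = 69.4053
Value of long forward = (F − K)·e^(−rT) = (69.4053 − 66.71) · e^(−0.0381·18/12)
= 2.6953 × 0.944452 = 2.55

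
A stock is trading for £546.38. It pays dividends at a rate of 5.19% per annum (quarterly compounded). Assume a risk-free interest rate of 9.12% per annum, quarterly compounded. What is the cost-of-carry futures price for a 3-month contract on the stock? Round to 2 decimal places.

£551.68

F = S · (1+r/4)^(4T) / (1+q/4)^(4T)
= 546.38 × 1.022800 / 1.012975 = 546.38 × 1.009699
F = £551.68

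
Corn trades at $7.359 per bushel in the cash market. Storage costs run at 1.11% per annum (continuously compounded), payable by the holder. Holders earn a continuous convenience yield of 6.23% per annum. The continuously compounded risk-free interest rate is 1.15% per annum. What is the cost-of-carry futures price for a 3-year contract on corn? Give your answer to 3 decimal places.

Net carry = r + u − y = 0.0115 + 0.0111 − 0.0623 = -0.0397
F = S·e^((r+u−y)T) = 7.359 · e^(-0.0397 × 3) = 7.359 · e^-0.119100
= 7.359 × 0.887719 = $6.533 per bushel

$6.533 per bushel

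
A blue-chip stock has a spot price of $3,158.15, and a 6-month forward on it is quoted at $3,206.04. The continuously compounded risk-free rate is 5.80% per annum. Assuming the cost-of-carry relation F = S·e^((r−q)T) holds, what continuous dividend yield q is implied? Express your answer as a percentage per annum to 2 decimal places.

From F = S·e^((r−q)T): (r − q) = ln(F/S)/T
ln(3206.04/3158.15) = ln(1.015164) = 0.015050
(r − q) = 0.015050 / (6/12) = 0.030100
q = r − ln(F/S)/T = 0.0580 − 0.030100 = 0.027900
q = 2.79%

2.79%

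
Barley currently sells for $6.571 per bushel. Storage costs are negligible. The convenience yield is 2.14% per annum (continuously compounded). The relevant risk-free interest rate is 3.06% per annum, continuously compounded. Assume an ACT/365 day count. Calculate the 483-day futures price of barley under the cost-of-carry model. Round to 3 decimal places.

$6.651 per bushel

Net carry = r + u − y = 0.0306 + 0.0000 − 0.0214 = 0.0092
F = S·e^((r+u−y)T) = 6.571 · e^(0.0092 × 483/365) = 6.571 · e^0.012174
= 6.571 × 1.012248 = $6.651 per bushel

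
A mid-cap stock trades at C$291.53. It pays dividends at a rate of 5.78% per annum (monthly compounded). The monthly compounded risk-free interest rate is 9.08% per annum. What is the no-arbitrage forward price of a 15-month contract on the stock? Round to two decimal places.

C$303.73

F = S · (1+r/12)^(12T) / (1+q/12)^(12T)
= 291.53 × 1.119713 / 1.074738 = 291.53 × 1.041847
F = C$303.73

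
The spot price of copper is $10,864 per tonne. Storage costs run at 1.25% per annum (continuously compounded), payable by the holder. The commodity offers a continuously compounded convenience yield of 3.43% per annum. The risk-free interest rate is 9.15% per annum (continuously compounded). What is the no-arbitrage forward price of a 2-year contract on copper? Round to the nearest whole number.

Net carry = r + u − y = 0.0915 + 0.0125 − 0.0343 = 0.0697
F = S·e^((r+u−y)T) = 10864 · e^(0.0697 × 2) = 10864 · e^0.139400
= 10864 × 1.149584 = $12,489 per tonne

$12,489 per tonne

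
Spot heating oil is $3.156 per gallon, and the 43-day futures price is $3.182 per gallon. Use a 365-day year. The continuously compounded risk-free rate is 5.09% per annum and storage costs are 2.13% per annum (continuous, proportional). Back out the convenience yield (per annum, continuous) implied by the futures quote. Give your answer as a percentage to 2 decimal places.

F = S·e^((r+u−y)T) ⇒ (r+u−y) = ln(F/S)/T
ln(3.182/3.156) = 0.008205; /T ⇒ 0.069647
y = r + u − ln(F/S)/T = 0.0509 + 0.0213 − 0.069647 = 0.002553
y = 0.26%

0.26%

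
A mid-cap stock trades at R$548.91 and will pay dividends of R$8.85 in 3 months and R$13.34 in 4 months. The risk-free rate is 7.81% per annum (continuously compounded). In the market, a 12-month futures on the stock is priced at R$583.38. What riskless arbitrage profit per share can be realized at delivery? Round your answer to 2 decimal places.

R$13.32 per share

PV(dividends) I = 8.85·e^(−0.0781·3/12) + 13.34·e^(−0.0781·4/12) = 21.6761
Fair futures F* = (S − I)·e^(rT) = (548.91 − 21.6761)·e^0.078100 = 527.2339 × 1.081231 = 570.0616
Market R$583.38 > fair 570.0616: forward overpriced → cash-and-carry (borrow at r, buy the stock and collect the dividends, short the forward).
Profit at T = |F_mkt − F*| = |583.38 − 570.0616| = R$13.32 per share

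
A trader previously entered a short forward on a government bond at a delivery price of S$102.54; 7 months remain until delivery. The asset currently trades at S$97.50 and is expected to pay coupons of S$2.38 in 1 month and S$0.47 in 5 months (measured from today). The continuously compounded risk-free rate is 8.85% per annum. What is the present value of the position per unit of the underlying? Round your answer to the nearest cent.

PV(remaining coupons) I = 2.38·e^(−0.0885·1/12) + 0.47·e^(−0.0885·5/12) = 2.8155
Current forward F = (S − I)·e^(rT) = (97.50 − 2.8155)·e^(0.0885·7/12) = 94.6845 × 1.052981 = 99.7010
Value (long) = (F − K)·e^(−rT) = (99.7010 − 102.54) × 0.949685 = -2.6962
Short position value = −(long value) = S$2.70

S$2.70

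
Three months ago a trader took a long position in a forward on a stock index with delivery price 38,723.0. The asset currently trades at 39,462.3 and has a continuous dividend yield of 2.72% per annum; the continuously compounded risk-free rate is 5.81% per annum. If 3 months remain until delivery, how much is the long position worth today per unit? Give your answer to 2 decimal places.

Current fair forward for the remaining 3 months: F = S·e^((r − q)·T), (r − q) = 0.0581 − 0.0272 = 0.0309
F = 39462.3 · e^(0.0309 × 3/12) = 39462.3 × 1.00775491 = 39768.3266
Value of long forward = (F − K)·e^(−rT) = (39768.3266 − 38723.0) · e^(−0.0581·3/12)
= 1045.3266 × 0.98557998 = 1030.25

1030.25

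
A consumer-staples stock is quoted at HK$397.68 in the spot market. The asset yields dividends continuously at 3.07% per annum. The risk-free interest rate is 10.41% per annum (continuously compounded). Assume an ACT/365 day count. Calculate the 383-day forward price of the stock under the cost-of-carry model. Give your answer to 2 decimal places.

HK$429.52

F = S·e^((r − q)T) = 397.68 · e^((0.1041 − 0.0307) × 383/365)
= 397.68 · e^0.077020 = 397.68 × 1.080064
F = HK$429.52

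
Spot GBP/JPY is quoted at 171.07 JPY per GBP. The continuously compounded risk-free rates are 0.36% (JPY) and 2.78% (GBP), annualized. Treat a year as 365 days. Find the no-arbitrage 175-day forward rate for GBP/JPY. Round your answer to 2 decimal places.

F = S·e^((r_JPY − r_GBP)T) = 171.07 · e^((0.0036 − 0.0278) × 175/365)
= 171.07 · e^-0.011603 = 171.07 × 0.988464
F = 169.10 JPY per GBP

169.10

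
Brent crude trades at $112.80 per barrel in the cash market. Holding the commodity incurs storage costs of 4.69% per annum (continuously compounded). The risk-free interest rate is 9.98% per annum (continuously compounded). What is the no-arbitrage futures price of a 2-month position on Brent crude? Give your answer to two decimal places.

$115.59 per barrel

Net carry = r + u − y = 0.0998 + 0.0469 − 0.0000 = 0.1467
F = S·e^((r+u−y)T) = 112.80 · e^(0.1467 × 2/12) = 112.80 · e^0.024450
= 112.80 × 1.024751 = $115.59 per barrel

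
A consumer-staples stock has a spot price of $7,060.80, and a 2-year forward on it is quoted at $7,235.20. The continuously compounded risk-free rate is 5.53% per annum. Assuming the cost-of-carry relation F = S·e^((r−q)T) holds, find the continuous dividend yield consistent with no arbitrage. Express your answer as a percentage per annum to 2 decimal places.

4.31%

From F = S·e^((r−q)T): (r − q) = ln(F/S)/T
ln(7235.20/7060.80) = ln(1.024700) = 0.024400
(r − q) = 0.024400 / (2) = 0.012200
q = r − ln(F/S)/T = 0.0553 − 0.012200 = 0.043100
q = 4.31%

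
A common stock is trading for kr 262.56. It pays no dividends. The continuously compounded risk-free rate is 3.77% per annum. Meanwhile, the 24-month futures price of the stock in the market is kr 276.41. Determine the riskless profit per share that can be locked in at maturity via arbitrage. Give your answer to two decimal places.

Fair futures: F* = S·e^(carry·T), with carry = r = 0.0377
F* = 262.56 · e^(0.0377 × 24/12) = 262.56 · e^0.075400 = 262.56 × 1.078315 = kr 283.1224
Market kr 276.41 < fair kr 283.1224: forward underpriced → reverse cash-and-carry (short spot, go long the forward).
At maturity, profit = |F_mkt − F*| = |276.41 − 283.1224| = kr 6.71 per share

kr 6.71 per share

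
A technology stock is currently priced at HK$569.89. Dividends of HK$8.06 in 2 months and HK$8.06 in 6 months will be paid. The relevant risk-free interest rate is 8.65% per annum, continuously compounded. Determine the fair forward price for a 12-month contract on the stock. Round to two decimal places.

HK$604.30

PV(dividends) I = 8.06·e^(−0.0865·2/12) + 8.06·e^(−0.0865·6/12)
I = 7.9446 + 7.7188 = 15.6634
F = (S − I)·e^(rT) = (569.89 − 15.6634) · e^(0.0865·12/12)
= 554.2266 · e^0.086500 = 554.2266 × 1.090351 = HK$604.30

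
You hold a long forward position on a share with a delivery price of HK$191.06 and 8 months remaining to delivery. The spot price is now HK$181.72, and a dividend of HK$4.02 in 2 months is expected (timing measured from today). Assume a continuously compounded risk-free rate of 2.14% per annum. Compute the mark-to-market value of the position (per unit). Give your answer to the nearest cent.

PV(remaining dividends) I = 4.02·e^(−0.0214·2/12) = 4.0057
Current forward F = (S − I)·e^(rT) = (181.72 − 4.0057)·e^(0.0214·8/12) = 177.7143 × 1.014369 = 180.2679
Value (long) = (F − K)·e^(−rT) = (180.2679 − 191.06) × 0.985835 = -10.6392
Value = -HK$10.64

-HK$10.64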